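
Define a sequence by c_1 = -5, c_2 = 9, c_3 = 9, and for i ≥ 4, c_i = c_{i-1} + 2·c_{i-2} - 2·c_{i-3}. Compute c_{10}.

c_4 = 37  c_5 = 37  c_6 = 93  c_7 = 93  c_8 = 205  c_9 = 205  c_{10} = 429.

429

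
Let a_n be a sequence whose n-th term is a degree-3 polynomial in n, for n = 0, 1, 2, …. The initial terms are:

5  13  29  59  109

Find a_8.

1st diffs: 8, 16, 30, 50.
2nd diffs: 8, 14, 20.
3rd diffs: 6, 6 (constant).
Newton forward-difference form: a_n = 5 + 8·C(n,1) + 8·C(n,2) + 6·C(n,3).
At n = 8: n = 8, so a_8 = 5 + 64 + 224 + 336 = 629.

629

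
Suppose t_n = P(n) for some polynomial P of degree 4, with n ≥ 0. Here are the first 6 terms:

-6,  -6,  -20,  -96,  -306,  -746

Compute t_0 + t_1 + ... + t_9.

-17868

1st diffs: 0, -14, -76, -210, -440.
2nd diffs: -14, -62, -134, -230.
3rd diffs: -48, -72, -96.
4th diffs: -24, -24 (constant).
Newton forward-difference form: t_n = -6 + (-14)·C(n,2) + (-48)·C(n,3) + (-24)·C(n,4).
Continuing: -1536, -2820, -4766, -7566.
Summing n = 0..9 (10 terms) gives -17868.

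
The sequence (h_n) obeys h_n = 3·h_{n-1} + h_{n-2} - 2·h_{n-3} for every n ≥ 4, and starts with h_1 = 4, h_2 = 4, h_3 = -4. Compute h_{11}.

-55772

Step forward from the initial values:
h_4 = -16  h_5 = -60  h_6 = -188  h_7 = -592  h_8 = -1844  h_9 = -5748  h_{10} = -17904  h_{11} = -55772.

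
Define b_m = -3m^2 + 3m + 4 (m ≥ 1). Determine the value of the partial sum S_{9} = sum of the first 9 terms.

Over m = 1..9: Σm = 45, Σm² = 285.
Total = (-3)·285 + (3)·45 + (4)·9 = -684.

-684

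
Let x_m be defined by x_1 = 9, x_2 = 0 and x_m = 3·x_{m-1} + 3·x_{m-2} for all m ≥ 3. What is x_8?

Step forward from the initial values:
x_3 = 27  x_4 = 81  x_5 = 324  x_6 = 1215  x_7 = 4617  x_8 = 17496.

17496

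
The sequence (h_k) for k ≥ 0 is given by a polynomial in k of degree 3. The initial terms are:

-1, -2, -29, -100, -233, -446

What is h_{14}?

1st diffs: -1, -27, -71, -133, -213.
2nd diffs: -26, -44, -62, -80.
3rd diffs: -18, -18, -18 (constant).
Newton forward-difference form: h_k = -1 + (-1)·C(k,1) + (-26)·C(k,2) + (-18)·C(k,3).
At k = 14: k = 14, so h_{14} = -1 - 14 - 2366 - 6552 = -8933.

-8933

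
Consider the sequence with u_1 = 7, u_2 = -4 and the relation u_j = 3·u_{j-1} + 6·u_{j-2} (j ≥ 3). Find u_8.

29754

Iterate the recurrence:
u_3 = 30; u_4 = 66; u_5 = 378; u_6 = 1530; u_7 = 6858; u_8 = 29754.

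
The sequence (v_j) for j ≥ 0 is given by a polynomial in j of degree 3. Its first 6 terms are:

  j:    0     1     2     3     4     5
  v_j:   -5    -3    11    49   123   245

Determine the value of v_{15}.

1st diffs: 2, 14, 38, 74, 122.
2nd diffs: 12, 24, 36, 48.
3rd diffs: 12, 12, 12 (constant).
So v_j = 2j^3 - 5.
Evaluating at j = 15 gives v_{15} = 6745.

6745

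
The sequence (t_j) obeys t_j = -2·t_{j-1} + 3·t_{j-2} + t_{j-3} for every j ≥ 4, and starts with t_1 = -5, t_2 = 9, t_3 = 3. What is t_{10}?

Step forward from the initial values:
t_4 = 16  t_5 = -14  t_6 = 79  t_7 = -184  t_8 = 591  t_9 = -1655  t_{10} = 4899.

4899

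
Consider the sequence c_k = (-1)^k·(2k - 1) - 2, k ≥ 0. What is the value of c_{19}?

(-1)^19 = -1; 2k - 1 at k=19 is 37; so c_{19} = -39.

-39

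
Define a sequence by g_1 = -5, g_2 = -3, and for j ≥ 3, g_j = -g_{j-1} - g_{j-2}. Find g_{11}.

-3

Step forward from the initial values:
g_3 = 8  g_4 = -5  g_5 = -3  g_6 = 8  g_7 = -5  g_8 = -3  g_9 = 8  g_{10} = -5  g_{11} = -3.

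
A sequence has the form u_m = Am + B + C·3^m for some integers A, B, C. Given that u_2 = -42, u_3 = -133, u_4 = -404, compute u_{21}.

-52301766031

Write the equations: 2A + B + 9C = -42; 3A + B + 27C = -133; 4A + B + 81C = -404.
Subtracting the first from the second: A + 18C = -91.
Subtracting the second from the third: A + 54C = -271.
Solving: C = -5, A = -1, then B = 5.
Hence u_{21} = -1·21 + 5 + (-5)·10460353203 = -52301766031.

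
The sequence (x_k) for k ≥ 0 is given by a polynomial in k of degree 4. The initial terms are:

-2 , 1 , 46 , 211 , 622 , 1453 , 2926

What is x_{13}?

59941

1st diffs: 3, 45, 165, 411, 831, 1473.
2nd diffs: 42, 120, 246, 420, 642.
3rd diffs: 78, 126, 174, 222.
4th diffs: 48, 48, 48 (constant).
Newton forward-difference form: x_k = -2 + 3·C(k,1) + 42·C(k,2) + 78·C(k,3) + 48·C(k,4).
At k = 13: k = 13, so x_{13} = -2 + 39 + 3276 + 22308 + 34320 = 59941.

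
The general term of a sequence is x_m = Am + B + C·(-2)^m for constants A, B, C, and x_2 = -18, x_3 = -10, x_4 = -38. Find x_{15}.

Write the equations: 2A + B + 4C = -18; 3A + B - 8C = -10; 4A + B + 16C = -38.
Subtracting the first from the second: A - 12C = 8.
Subtracting the second from the third: A + 24C = -28.
Solving: C = -1, A = -4, then B = -6.
So x_m = -4·m + (-6) + (-1)·(-2)^m; at m=15 this is 32702.

32702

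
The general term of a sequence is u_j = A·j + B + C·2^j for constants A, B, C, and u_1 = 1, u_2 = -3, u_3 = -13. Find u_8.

-747

The three given values yield: A + B + 2C = 1; 2A + B + 4C = -3; 3A + B + 8C = -13.
Subtracting the first from the second: A + 2C = -4.
Subtracting the second from the third: A + 4C = -10.
Solving: C = -3, A = 2, then B = 5.
Therefore u_8 = 16 + 5 + (-3)·256 = -747.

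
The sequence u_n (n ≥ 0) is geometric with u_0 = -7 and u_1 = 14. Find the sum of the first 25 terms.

Common ratio r = -2.
u_n = (-7)·(-2)^(n-0).
S = (-7)·((-2)^25 - 1)/(-2 - 1) = (-7)·(-33554432 - 1)/(-3) = -78293677.

-78293677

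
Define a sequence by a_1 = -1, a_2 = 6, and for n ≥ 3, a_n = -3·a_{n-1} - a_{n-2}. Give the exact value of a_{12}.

99501

Applying the relation repeatedly:
a_3 = -17; a_4 = 45; a_5 = -118; a_6 = 309; a_7 = -809; a_8 = 2118; a_9 = -5545; a_{10} = 14517; a_{11} = -38006; a_{12} = 99501.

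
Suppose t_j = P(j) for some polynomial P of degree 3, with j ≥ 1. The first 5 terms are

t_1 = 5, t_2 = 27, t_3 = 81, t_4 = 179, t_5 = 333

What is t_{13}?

5021

1st diffs: 22, 54, 98, 154.
2nd diffs: 32, 44, 56.
3rd diffs: 12, 12 (constant).
So t_j = 2j^3 + 4j^2 - 4j + 3.
Evaluating at j = 13 gives t_{13} = 5021.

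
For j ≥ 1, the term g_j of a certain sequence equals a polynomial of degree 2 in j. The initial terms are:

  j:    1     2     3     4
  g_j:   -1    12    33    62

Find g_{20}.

1st diffs: 13, 21, 29.
2nd diffs: 8, 8 (constant).
Newton forward-difference form: g_j = -1 + 13·C(j-1,1) + 8·C(j-1,2).
At j = 20: j-1 = 19, so g_{20} = -1 + 247 + 1368 = 1614.

1614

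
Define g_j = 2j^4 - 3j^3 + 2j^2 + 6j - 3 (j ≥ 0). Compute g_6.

2049

g_6 = 2·6^4 - 3·6^3 + 2·6^2 + 6·6 - 3 = 2049.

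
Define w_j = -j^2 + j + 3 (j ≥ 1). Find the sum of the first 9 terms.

-213

Over j = 1..9: Σj = 45, Σj² = 285.
Total = (-1)·285 + (1)·45 + (3)·9 = -213.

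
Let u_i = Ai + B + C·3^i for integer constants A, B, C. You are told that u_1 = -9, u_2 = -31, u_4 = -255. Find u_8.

Write the equations: A + B + 3C = -9; 2A + B + 9C = -31; 4A + B + 81C = -255.
Subtracting the first from the second: A + 6C = -22.
Subtracting the second from the third: 2A + 72C = -224.
Solving: C = -3, A = -4, then B = 4.
Hence u_8 = -4·8 + 4 + (-3)·6561 = -19711.

-19711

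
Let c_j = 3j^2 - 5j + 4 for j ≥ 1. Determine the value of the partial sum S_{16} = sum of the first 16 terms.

3872

Over j = 1..16: Σj = 136, Σj² = 1496.
Total = (3)·1496 + (-5)·136 + (4)·16 = 3872.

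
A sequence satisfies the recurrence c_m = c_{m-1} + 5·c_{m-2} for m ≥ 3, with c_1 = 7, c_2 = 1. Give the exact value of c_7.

1531

Compute successive terms:
c_3 = 36  c_4 = 41  c_5 = 221  c_6 = 426  c_7 = 1531.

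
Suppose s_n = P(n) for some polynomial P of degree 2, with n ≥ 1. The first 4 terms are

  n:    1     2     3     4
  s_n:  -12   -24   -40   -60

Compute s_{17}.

1st diffs: -12, -16, -20.
2nd diffs: -4, -4 (constant).
So s_n = -2n^2 - 6n - 4.
Evaluating at n = 17 gives s_{17} = -684.

-684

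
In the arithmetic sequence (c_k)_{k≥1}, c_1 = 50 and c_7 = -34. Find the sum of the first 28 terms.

Common difference d = (-34 - 50) / (7 - 1) = -14.
c_k = 50 + (k - 1)·(-14).
c_{28} = -328; S = 28·(50 + (-328))/2 = -3892.

-3892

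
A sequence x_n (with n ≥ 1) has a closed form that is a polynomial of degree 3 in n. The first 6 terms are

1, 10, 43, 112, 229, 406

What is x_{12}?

1st diffs: 9, 33, 69, 117, 177.
2nd diffs: 24, 36, 48, 60.
3rd diffs: 12, 12, 12 (constant).
Newton forward-difference form: x_n = 1 + 9·C(n-1,1) + 24·C(n-1,2) + 12·C(n-1,3).
At n = 12: n-1 = 11, so x_{12} = 1 + 99 + 1320 + 1980 = 3400.

3400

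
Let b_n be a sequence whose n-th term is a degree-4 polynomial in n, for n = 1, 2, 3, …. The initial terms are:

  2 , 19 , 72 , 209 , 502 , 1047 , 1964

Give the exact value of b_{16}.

1st diffs: 17, 53, 137, 293, 545, 917.
2nd diffs: 36, 84, 156, 252, 372.
3rd diffs: 48, 72, 96, 120.
4th diffs: 24, 24, 24 (constant).
So b_n = n^4 - 2n^3 + 5n^2 + n - 3.
Evaluating at n = 16 gives b_{16} = 58637.

58637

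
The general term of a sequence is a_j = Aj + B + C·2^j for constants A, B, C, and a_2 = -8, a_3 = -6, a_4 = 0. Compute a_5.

14

The three given values yield: 2A + B + 4C = -8; 3A + B + 8C = -6; 4A + B + 16C = 0.
Subtracting the first from the second: A + 4C = 2.
Subtracting the second from the third: A + 8C = 6.
Solving: C = 1, A = -2, then B = -8.
Hence a_5 = -2·5 + (-8) + 1·32 = 14.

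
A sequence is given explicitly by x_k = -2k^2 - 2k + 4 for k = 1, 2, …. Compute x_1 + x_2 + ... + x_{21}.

-7000

Over k = 1..21: Σk = 231, Σk² = 3311.
Total = (-2)·3311 + (-2)·231 + (4)·21 = -7000.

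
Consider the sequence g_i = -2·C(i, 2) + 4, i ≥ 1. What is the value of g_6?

-26

C(6, 2) = 15, so g_6 = -26.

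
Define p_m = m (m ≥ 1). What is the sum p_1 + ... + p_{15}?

Over m = 1..15: Σm = 120.
Total = (1)·120 = 120.

120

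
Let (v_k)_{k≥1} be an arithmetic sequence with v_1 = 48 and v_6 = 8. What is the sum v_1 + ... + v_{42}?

-4872

Common difference d = (8 - 48) / (6 - 1) = -8.
v_k = 48 + (k - 1)·(-8).
v_{42} = -280; S = 42·(48 + (-280))/2 = -4872.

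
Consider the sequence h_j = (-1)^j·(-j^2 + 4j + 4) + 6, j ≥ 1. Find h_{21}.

359

(-1)^21 = -1; -j^2 + 4j + 4 at j=21 is -353; so h_{21} = 359.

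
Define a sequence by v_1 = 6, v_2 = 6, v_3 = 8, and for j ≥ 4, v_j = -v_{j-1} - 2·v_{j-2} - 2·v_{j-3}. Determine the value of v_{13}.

Applying the relation repeatedly:
v_4 = -32, v_5 = 4, v_6 = 44, v_7 = 12, v_8 = -108, v_9 = -4, v_{10} = 196, v_{11} = 28, v_{12} = -412, v_{13} = -36.

-36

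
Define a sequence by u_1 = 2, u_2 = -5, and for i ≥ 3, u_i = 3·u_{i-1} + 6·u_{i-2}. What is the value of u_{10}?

u_3 = -3  u_4 = -39  u_5 = -135  u_6 = -639  u_7 = -2727  u_8 = -12015  u_9 = -52407  u_{10} = -229311.

-229311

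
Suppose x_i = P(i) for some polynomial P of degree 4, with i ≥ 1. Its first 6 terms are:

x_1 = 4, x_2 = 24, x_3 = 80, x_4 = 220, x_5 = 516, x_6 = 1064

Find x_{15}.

45056

1st diffs: 20, 56, 140, 296, 548.
2nd diffs: 36, 84, 156, 252.
3rd diffs: 48, 72, 96.
4th diffs: 24, 24 (constant).
Newton forward-difference form: x_i = 4 + 20·C(i-1,1) + 36·C(i-1,2) + 48·C(i-1,3) + 24·C(i-1,4).
At i = 15: i-1 = 14, so x_{15} = 4 + 280 + 3276 + 17472 + 24024 = 45056.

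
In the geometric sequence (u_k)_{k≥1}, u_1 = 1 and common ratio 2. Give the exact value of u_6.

u_k = 1·2^(k-1).
u_6 = 1·2^5 = 32.

32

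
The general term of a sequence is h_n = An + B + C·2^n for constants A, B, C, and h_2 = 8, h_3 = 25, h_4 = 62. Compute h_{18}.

1310660

The three given values yield: 2A + B + 4C = 8; 3A + B + 8C = 25; 4A + B + 16C = 62.
Subtracting the first from the second: A + 4C = 17.
Subtracting the second from the third: A + 8C = 37.
Solving: C = 5, A = -3, then B = -6.
Therefore h_{18} = -54 + (-6) + 5·262144 = 1310660.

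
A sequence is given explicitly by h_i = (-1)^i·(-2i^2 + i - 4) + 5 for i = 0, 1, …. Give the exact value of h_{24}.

(-1)^24 = 1; -2i^2 + i - 4 at i=24 is -1132; so h_{24} = -1127.

-1127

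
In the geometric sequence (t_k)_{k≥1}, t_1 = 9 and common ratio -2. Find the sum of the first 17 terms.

t_k = 9·(-2)^(k-1).
S = 9·((-2)^17 - 1)/(-2 - 1) = 9·(-131072 - 1)/(-3) = 393219.

393219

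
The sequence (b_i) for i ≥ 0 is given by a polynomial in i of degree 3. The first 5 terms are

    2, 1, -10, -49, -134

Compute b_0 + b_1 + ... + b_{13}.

1st diffs: -1, -11, -39, -85.
2nd diffs: -10, -28, -46.
3rd diffs: -18, -18 (constant).
So b_i = -3i^3 + 4i^2 - 2i + 2.
Continuing: …, -283, -514, -845, -1294, …, b_{13} = -5939.
Summing i = 0..13 (14 terms) gives -21721.

-21721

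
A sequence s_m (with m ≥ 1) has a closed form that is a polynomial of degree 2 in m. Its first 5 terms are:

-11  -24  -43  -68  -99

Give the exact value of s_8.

1st diffs: -13, -19, -25, -31.
2nd diffs: -6, -6, -6 (constant).
So s_m = -3m^2 - 4m - 4.
Evaluating at m = 8 gives s_8 = -228.

-228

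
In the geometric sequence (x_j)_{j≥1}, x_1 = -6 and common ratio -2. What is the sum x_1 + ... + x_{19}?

-1048578

x_j = (-6)·(-2)^(j-1).
S = (-6)·((-2)^19 - 1)/(-2 - 1) = (-6)·(-524288 - 1)/(-3) = -1048578.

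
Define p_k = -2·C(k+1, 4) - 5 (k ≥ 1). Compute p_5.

C(6, 4) = 15, so p_5 = -35.

-35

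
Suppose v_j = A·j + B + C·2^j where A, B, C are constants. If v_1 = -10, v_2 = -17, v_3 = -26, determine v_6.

Plug in j = 1, 2, 3: A + B + 2C = -10; 2A + B + 4C = -17; 3A + B + 8C = -26.
Subtracting the first from the second: A + 2C = -7.
Subtracting the second from the third: A + 4C = -9.
Solving: C = -1, A = -5, then B = -3.
Hence v_6 = -5·6 + (-3) + (-1)·64 = -97.

-97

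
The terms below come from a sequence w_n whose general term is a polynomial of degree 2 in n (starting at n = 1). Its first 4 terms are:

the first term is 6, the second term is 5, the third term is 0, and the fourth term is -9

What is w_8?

1st diffs: -1, -5, -9.
2nd diffs: -4, -4 (constant).
Newton forward-difference form: w_n = 6 + (-1)·C(n-1,1) + (-4)·C(n-1,2).
At n = 8: n-1 = 7, so w_8 = 6 - 7 - 84 = -85.

-85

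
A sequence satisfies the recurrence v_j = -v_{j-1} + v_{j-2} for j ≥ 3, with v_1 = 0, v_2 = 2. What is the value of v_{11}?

v_3 = -2, v_4 = 4, v_5 = -6, v_6 = 10, v_7 = -16, v_8 = 26, v_9 = -42, v_{10} = 68, v_{11} = -110.

-110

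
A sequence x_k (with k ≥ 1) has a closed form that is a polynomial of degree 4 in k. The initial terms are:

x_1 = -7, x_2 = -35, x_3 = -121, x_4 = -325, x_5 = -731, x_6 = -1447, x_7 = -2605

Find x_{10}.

1st diffs: -28, -86, -204, -406, -716, -1158.
2nd diffs: -58, -118, -202, -310, -442.
3rd diffs: -60, -84, -108, -132.
4th diffs: -24, -24, -24 (constant).
Newton forward-difference form: x_k = -7 + (-28)·C(k-1,1) + (-58)·C(k-1,2) + (-60)·C(k-1,3) + (-24)·C(k-1,4).
At k = 10: k-1 = 9, so x_{10} = -7 - 252 - 2088 - 5040 - 3024 = -10411.

-10411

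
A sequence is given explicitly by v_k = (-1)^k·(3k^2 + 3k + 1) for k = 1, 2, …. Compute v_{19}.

-1141

(-1)^19 = -1; 3k^2 + 3k + 1 at k=19 is 1141; so v_{19} = -1141.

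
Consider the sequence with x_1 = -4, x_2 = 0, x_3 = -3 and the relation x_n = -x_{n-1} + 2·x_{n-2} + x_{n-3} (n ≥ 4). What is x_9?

-28

Iterate the recurrence:
x_4 = -1, x_5 = -5, x_6 = 0, x_7 = -11, x_8 = 6, x_9 = -28.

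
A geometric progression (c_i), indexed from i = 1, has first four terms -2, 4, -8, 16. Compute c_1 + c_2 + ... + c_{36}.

45812984490

Common ratio r = -2.
c_i = (-2)·(-2)^(i-1).
S = (-2)·((-2)^36 - 1)/(-2 - 1) = (-2)·(68719476736 - 1)/(-3) = 45812984490.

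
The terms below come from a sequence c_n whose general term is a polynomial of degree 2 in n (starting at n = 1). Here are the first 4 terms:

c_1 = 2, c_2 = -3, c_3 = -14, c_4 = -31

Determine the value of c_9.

1st diffs: -5, -11, -17.
2nd diffs: -6, -6 (constant).
Newton forward-difference form: c_n = 2 + (-5)·C(n-1,1) + (-6)·C(n-1,2).
At n = 9: n-1 = 8, so c_9 = 2 - 40 - 168 = -206.

-206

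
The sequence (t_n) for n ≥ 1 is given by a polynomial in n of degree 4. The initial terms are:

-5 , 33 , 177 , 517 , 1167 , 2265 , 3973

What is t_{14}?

1st diffs: 38, 144, 340, 650, 1098, 1708.
2nd diffs: 106, 196, 310, 448, 610.
3rd diffs: 90, 114, 138, 162.
4th diffs: 24, 24, 24 (constant).
Newton forward-difference form: t_n = -5 + 38·C(n-1,1) + 106·C(n-1,2) + 90·C(n-1,3) + 24·C(n-1,4).
At n = 14: n-1 = 13, so t_{14} = -5 + 494 + 8268 + 25740 + 17160 = 51657.

51657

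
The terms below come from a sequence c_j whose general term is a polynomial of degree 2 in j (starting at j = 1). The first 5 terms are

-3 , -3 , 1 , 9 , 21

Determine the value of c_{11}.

177

1st diffs: 0, 4, 8, 12.
2nd diffs: 4, 4, 4 (constant).
Newton forward-difference form: c_j = -3 + 4·C(j-1,2).
At j = 11: j-1 = 10, so c_{11} = -3 + 180 = 177.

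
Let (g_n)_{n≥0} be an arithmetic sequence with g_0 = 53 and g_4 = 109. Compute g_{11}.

Common difference d = (109 - 53) / (4 - 0) = 14.
g_n = 53 + (n - 0)·14.
g_{11} = 53 + 11·14 = 207.

207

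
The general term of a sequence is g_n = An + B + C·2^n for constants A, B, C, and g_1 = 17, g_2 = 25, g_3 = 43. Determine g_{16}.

327657

Plug in n = 1, 2, 3: A + B + 2C = 17; 2A + B + 4C = 25; 3A + B + 8C = 43.
Subtracting the first from the second: A + 2C = 8.
Subtracting the second from the third: A + 4C = 18.
Solving: C = 5, A = -2, then B = 9.
Therefore g_{16} = -32 + 9 + 5·65536 = 327657.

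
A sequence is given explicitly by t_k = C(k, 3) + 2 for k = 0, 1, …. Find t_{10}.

C(10, 3) = 120, so t_{10} = 122.

122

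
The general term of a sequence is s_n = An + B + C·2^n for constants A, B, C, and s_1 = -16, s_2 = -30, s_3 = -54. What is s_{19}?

-2621518

Write the equations: A + B + 2C = -16; 2A + B + 4C = -30; 3A + B + 8C = -54.
Subtracting the first from the second: A + 2C = -14.
Subtracting the second from the third: A + 4C = -24.
Solving: C = -5, A = -4, then B = -2.
So s_n = -4·n + (-2) + (-5)·2^n; at n=19 this is -2621518.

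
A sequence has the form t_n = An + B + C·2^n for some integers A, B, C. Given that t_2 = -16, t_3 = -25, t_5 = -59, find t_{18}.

The three given values yield: 2A + B + 4C = -16; 3A + B + 8C = -25; 5A + B + 32C = -59.
Subtracting the first from the second: A + 4C = -9.
Subtracting the second from the third: 2A + 24C = -34.
Solving: C = -1, A = -5, then B = -2.
Hence t_{18} = -5·18 + (-2) + (-1)·262144 = -262236.

-262236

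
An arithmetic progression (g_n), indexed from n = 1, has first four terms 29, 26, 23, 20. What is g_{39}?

-85

Common difference d = -3.
g_n = 29 + (n - 1)·(-3).
g_{39} = 29 + 38·(-3) = -85.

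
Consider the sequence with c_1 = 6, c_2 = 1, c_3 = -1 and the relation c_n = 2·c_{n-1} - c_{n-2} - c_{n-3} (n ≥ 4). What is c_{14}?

Step forward from the initial values:
c_4 = -9;  c_5 = -18;  c_6 = -26;  …;  c_{11} = 185;  c_{12} = 222;  c_{13} = 150;  c_{14} = -107.

-107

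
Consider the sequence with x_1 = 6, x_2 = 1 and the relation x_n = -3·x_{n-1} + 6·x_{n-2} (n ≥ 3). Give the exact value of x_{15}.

Iterate the recurrence:
x_3 = 33  x_4 = -93  x_5 = 477  …  x_{12} = -14056821  x_{13} = 61461261  x_{14} = -268724709  x_{15} = 1174941693.

1174941693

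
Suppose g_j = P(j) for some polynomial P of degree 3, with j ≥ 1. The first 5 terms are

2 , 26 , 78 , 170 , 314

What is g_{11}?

1st diffs: 24, 52, 92, 144.
2nd diffs: 28, 40, 52.
3rd diffs: 12, 12 (constant).
Newton forward-difference form: g_j = 2 + 24·C(j-1,1) + 28·C(j-1,2) + 12·C(j-1,3).
At j = 11: j-1 = 10, so g_{11} = 2 + 240 + 1260 + 1440 = 2942.

2942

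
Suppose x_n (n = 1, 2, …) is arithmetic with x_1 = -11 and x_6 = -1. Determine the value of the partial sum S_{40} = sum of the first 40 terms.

1120

Common difference d = (-1 - (-11)) / (6 - 1) = 2.
x_n = -11 + (n - 1)·2.
x_{40} = 67; S = 40·(-11 + 67)/2 = 1120.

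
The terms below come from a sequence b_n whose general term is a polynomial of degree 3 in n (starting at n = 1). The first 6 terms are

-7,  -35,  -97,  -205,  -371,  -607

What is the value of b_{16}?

-9457

1st diffs: -28, -62, -108, -166, -236.
2nd diffs: -34, -46, -58, -70.
3rd diffs: -12, -12, -12 (constant).
Newton forward-difference form: b_n = -7 + (-28)·C(n-1,1) + (-34)·C(n-1,2) + (-12)·C(n-1,3).
At n = 16: n-1 = 15, so b_{16} = -7 - 420 - 3570 - 5460 = -9457.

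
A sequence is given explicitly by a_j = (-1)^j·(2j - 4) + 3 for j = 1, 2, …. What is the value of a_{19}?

-31

(-1)^19 = -1; 2j - 4 at j=19 is 34; so a_{19} = -31.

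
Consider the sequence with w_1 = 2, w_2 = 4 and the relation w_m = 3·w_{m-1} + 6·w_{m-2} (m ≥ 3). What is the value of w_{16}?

4789809936

Step forward from the initial values:
w_3 = 24, w_4 = 96, w_5 = 432, …, w_{13} = 57305232, w_{14} = 250554384, w_{15} = 1095494544, w_{16} = 4789809936.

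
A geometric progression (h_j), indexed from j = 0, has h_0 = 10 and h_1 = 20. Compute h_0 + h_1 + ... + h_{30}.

21474836470

Common ratio r = 2.
h_j = 10·2^(j-0).
S = 10·(2^31 - 1)/(2 - 1) = 10·(2147483648 - 1)/(1) = 21474836470.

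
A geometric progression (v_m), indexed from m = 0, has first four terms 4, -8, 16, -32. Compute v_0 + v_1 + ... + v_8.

Common ratio r = -2.
v_m = 4·(-2)^(m-0).
S = 4·((-2)^9 - 1)/(-2 - 1) = 4·(-512 - 1)/(-3) = 684.

684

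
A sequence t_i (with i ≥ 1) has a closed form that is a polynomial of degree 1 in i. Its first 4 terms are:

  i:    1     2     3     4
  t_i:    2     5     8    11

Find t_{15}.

1st diffs: 3, 3, 3 (constant).
So t_i = 3i - 1.
Evaluating at i = 15 gives t_{15} = 44.

44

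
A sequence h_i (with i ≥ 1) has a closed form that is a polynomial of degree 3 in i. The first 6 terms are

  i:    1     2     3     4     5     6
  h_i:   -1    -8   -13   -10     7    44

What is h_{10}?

512

1st diffs: -7, -5, 3, 17, 37.
2nd diffs: 2, 8, 14, 20.
3rd diffs: 6, 6, 6 (constant).
Newton forward-difference form: h_i = -1 + (-7)·C(i-1,1) + 2·C(i-1,2) + 6·C(i-1,3).
At i = 10: i-1 = 9, so h_{10} = -1 - 63 + 72 + 504 = 512.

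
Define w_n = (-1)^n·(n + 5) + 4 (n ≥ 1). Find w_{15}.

-16

(-1)^15 = -1; n + 5 at n=15 is 20; so w_{15} = -16.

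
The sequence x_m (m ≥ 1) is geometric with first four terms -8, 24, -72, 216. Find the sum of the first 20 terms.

Common ratio r = -3.
x_m = (-8)·(-3)^(m-1).
S = (-8)·((-3)^20 - 1)/(-3 - 1) = (-8)·(3486784401 - 1)/(-4) = 6973568800.

6973568800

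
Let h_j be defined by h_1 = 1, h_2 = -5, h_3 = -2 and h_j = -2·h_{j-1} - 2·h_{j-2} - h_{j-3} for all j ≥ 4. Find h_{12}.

Compute successive terms:
h_4 = 13; h_5 = -17; h_6 = 10; h_7 = 1; h_8 = -5; h_9 = -2; h_{10} = 13; h_{11} = -17; h_{12} = 10.

10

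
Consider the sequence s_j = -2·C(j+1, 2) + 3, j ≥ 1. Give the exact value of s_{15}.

-237

C(16, 2) = 120, so s_{15} = -237.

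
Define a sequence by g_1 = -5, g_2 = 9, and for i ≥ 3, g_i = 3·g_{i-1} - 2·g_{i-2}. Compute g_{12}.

28653

Applying the relation repeatedly:
g_3 = 37;  g_4 = 93;  g_5 = 205;  g_6 = 429;  g_7 = 877;  g_8 = 1773;  g_9 = 3565;  g_{10} = 7149;  g_{11} = 14317;  g_{12} = 28653.
(Characteristic roots are 2 and 1.)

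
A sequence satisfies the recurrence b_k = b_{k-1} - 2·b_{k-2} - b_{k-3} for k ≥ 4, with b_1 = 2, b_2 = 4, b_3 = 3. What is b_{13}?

716

b_4 = -7;  b_5 = -17;  b_6 = -6;  b_7 = 35;  b_8 = 64;  b_9 = 0;  b_{10} = -163;  b_{11} = -227;  b_{12} = 99;  b_{13} = 716.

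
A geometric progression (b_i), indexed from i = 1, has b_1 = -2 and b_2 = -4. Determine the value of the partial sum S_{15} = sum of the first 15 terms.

-65534

Common ratio r = 2.
b_i = (-2)·2^(i-1).
S = (-2)·(2^15 - 1)/(2 - 1) = (-2)·(32768 - 1)/(1) = -65534.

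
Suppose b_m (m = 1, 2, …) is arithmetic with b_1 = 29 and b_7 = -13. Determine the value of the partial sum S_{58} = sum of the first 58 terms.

Common difference d = (-13 - 29) / (7 - 1) = -7.
b_m = 29 + (m - 1)·(-7).
b_{58} = -370; S = 58·(29 + (-370))/2 = -9889.

-9889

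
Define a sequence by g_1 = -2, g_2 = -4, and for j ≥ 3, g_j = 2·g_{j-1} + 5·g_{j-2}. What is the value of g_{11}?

-335938

Step forward from the initial values:
g_3 = -18, g_4 = -56, g_5 = -202, g_6 = -684, g_7 = -2378, g_8 = -8176, g_9 = -28242, g_{10} = -97364, g_{11} = -335938.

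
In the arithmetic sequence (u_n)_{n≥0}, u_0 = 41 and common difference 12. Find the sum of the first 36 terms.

u_n = 41 + (n - 0)·12.
u_{35} = 461; S = 36·(41 + 461)/2 = 9036.

9036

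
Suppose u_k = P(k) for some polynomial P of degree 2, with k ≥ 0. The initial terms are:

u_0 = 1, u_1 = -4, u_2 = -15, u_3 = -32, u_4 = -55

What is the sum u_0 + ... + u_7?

-468

1st diffs: -5, -11, -17, -23.
2nd diffs: -6, -6, -6 (constant).
Newton forward-difference form: u_k = 1 + (-5)·C(k,1) + (-6)·C(k,2).
Continuing: -84, -119, -160.
Summing k = 0..7 (8 terms) gives -468.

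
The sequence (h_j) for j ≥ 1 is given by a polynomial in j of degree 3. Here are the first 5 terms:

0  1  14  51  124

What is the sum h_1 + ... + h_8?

1540

1st diffs: 1, 13, 37, 73.
2nd diffs: 12, 24, 36.
3rd diffs: 12, 12 (constant).
So h_j = 2j^3 - 6j^2 + 5j - 1.
Continuing: 245, 426, 679.
Summing j = 1..8 (8 terms) gives 1540.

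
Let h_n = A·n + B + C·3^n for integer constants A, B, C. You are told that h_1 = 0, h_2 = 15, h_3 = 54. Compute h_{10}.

118119

At n = 1, 2, 3: A + B + 3C = 0; 2A + B + 9C = 15; 3A + B + 27C = 54.
Subtracting the first from the second: A + 6C = 15.
Subtracting the second from the third: A + 18C = 39.
Solving: C = 2, A = 3, then B = -9.
Therefore h_{10} = 30 + (-9) + 2·59049 = 118119.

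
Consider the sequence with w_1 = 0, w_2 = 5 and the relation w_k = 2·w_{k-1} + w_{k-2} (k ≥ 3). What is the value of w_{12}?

28705

Compute successive terms:
w_3 = 10;  w_4 = 25;  w_5 = 60;  w_6 = 145;  w_7 = 350;  w_8 = 845;  w_9 = 2040;  w_{10} = 4925;  w_{11} = 11890;  w_{12} = 28705.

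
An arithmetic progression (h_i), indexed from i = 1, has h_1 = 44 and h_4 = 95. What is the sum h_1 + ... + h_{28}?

7658

Common difference d = (95 - 44) / (4 - 1) = 17.
h_i = 44 + (i - 1)·17.
h_{28} = 503; S = 28·(44 + 503)/2 = 7658.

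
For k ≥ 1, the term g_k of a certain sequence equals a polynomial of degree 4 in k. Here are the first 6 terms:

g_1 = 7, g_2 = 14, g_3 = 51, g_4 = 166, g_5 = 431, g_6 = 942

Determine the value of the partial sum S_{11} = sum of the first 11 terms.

1st diffs: 7, 37, 115, 265, 511.
2nd diffs: 30, 78, 150, 246.
3rd diffs: 48, 72, 96.
4th diffs: 24, 24 (constant).
So g_k = k^4 - 2k^3 + 2k^2 + 6.
Continuing: …, 1819, 3206, 5271, 8206, …, g_{11} = 12227.
Summing k = 1..11 (11 terms) gives 32340.

32340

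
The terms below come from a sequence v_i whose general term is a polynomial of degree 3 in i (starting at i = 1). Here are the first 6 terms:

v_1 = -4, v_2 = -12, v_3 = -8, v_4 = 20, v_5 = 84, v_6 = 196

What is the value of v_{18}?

9652

1st diffs: -8, 4, 28, 64, 112.
2nd diffs: 12, 24, 36, 48.
3rd diffs: 12, 12, 12 (constant).
So v_i = 2i^3 - 6i^2 - 4i + 4.
Evaluating at i = 18 gives v_{18} = 9652.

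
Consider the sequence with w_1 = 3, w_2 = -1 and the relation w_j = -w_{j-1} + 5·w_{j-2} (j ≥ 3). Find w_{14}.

-865321

w_3 = 16;  w_4 = -21;  w_5 = 101;  …;  w_{11} = 40481;  w_{12} = -110486;  w_{13} = 312891;  w_{14} = -865321.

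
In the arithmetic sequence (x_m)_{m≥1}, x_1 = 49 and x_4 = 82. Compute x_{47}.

555

Common difference d = (82 - 49) / (4 - 1) = 11.
x_m = 49 + (m - 1)·11.
x_{47} = 49 + 46·11 = 555.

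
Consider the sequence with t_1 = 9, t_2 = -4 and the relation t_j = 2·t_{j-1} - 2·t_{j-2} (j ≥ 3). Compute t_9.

144

Step forward from the initial values:
t_3 = -26, t_4 = -44, t_5 = -36, t_6 = 16, t_7 = 104, t_8 = 176, t_9 = 144.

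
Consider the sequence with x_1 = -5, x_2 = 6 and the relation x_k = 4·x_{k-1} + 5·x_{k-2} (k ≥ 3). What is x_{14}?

203450526

Step forward from the initial values:
x_3 = -1  x_4 = 26  x_5 = 99  …  x_{11} = 1627599  x_{12} = 8138026  x_{13} = 40690099  x_{14} = 203450526.
(Characteristic roots are 5 and -1.)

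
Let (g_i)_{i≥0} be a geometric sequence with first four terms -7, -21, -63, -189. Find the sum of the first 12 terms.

-1860040

Common ratio r = 3.
g_i = (-7)·3^(i-0).
S = (-7)·(3^12 - 1)/(3 - 1) = (-7)·(531441 - 1)/(2) = -1860040.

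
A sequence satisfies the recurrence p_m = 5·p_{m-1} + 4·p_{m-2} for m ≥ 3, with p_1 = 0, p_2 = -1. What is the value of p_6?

-941

Iterate the recurrence:
p_3 = -5;  p_4 = -29;  p_5 = -165;  p_6 = -941.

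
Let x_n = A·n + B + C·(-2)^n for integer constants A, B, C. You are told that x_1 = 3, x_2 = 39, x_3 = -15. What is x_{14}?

Plug in n = 1, 2, 3: A + B - 2C = 3; 2A + B + 4C = 39; 3A + B - 8C = -15.
Subtracting the first from the second: A + 6C = 36.
Subtracting the second from the third: A - 12C = -54.
Solving: C = 5, A = 6, then B = 7.
So x_n = 6·n + 7 + 5·(-2)^n; at n=14 this is 82011.

82011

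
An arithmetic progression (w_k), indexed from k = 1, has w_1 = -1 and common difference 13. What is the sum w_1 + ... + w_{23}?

w_k = -1 + (k - 1)·13.
w_{23} = 285; S = 23·(-1 + 285)/2 = 3266.

3266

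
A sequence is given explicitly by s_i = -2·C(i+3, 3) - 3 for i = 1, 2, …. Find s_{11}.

C(14, 3) = 364, so s_{11} = -731.

-731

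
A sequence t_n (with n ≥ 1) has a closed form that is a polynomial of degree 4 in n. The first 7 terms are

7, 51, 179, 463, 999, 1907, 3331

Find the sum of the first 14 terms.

1st diffs: 44, 128, 284, 536, 908, 1424.
2nd diffs: 84, 156, 252, 372, 516.
3rd diffs: 72, 96, 120, 144.
4th diffs: 24, 24, 24 (constant).
Newton forward-difference form: t_n = 7 + 44·C(n-1,1) + 84·C(n-1,2) + 72·C(n-1,3) + 24·C(n-1,4).
Continuing: …, 5439, 8423, 12499, 17907, …, t_{14} = 44883.
Summing n = 1..14 (14 terms) gives 154798.

154798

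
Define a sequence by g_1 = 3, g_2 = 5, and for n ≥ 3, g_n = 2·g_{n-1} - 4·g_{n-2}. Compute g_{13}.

12288

Compute successive terms:
g_3 = -2  g_4 = -24  g_5 = -40  …  g_{10} = -1536  g_{11} = -2560  g_{12} = 1024  g_{13} = 12288.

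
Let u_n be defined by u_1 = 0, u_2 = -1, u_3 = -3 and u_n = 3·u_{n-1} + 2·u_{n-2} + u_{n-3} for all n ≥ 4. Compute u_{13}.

Applying the relation repeatedly:
u_4 = -11; u_5 = -40; u_6 = -145; u_7 = -526; u_8 = -1908; u_9 = -6921; u_{10} = -25105; u_{11} = -91065; u_{12} = -330326; u_{13} = -1198213.

-1198213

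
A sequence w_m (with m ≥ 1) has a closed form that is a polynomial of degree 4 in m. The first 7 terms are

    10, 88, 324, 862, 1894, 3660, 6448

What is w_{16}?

1st diffs: 78, 236, 538, 1032, 1766, 2788.
2nd diffs: 158, 302, 494, 734, 1022.
3rd diffs: 144, 192, 240, 288.
4th diffs: 48, 48, 48 (constant).
So w_m = 2m^4 + 4m^3 + 5m^2 + 5m - 6.
Evaluating at m = 16 gives w_{16} = 148810.

148810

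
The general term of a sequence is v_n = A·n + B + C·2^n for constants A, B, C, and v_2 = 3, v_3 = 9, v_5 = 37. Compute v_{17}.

131101

At n = 2, 3, 5: 2A + B + 4C = 3; 3A + B + 8C = 9; 5A + B + 32C = 37.
Subtracting the first from the second: A + 4C = 6.
Subtracting the second from the third: 2A + 24C = 28.
Solving: C = 1, A = 2, then B = -5.
Hence v_{17} = 2·17 + (-5) + 1·131072 = 131101.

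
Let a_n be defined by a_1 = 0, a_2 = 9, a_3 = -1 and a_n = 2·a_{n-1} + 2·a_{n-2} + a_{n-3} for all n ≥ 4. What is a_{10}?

7064

Applying the relation repeatedly:
a_4 = 16; a_5 = 39; a_6 = 109; a_7 = 312; a_8 = 881; a_9 = 2495; a_{10} = 7064.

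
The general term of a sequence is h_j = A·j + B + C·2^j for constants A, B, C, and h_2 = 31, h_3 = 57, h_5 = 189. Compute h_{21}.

Plug in j = 2, 3, 5: 2A + B + 4C = 31; 3A + B + 8C = 57; 5A + B + 32C = 189.
Subtracting the first from the second: A + 4C = 26.
Subtracting the second from the third: 2A + 24C = 132.
Solving: C = 5, A = 6, then B = -1.
So h_j = 6·j + (-1) + 5·2^j; at j=21 this is 10485885.

10485885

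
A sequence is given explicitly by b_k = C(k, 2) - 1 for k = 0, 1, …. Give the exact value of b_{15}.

C(15, 2) = 105, so b_{15} = 104.

104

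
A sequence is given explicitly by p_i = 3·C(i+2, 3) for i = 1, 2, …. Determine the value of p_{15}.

2040

C(17, 3) = 680, so p_{15} = 2040.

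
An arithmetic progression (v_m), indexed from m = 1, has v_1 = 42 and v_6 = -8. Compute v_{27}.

Common difference d = (-8 - 42) / (6 - 1) = -10.
v_m = 42 + (m - 1)·(-10).
v_{27} = 42 + 26·(-10) = -218.

-218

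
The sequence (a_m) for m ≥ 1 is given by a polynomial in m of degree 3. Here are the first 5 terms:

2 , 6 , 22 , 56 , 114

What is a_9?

1st diffs: 4, 16, 34, 58.
2nd diffs: 12, 18, 24.
3rd diffs: 6, 6 (constant).
Newton forward-difference form: a_m = 2 + 4·C(m-1,1) + 12·C(m-1,2) + 6·C(m-1,3).
At m = 9: m-1 = 8, so a_9 = 2 + 32 + 336 + 336 = 706.

706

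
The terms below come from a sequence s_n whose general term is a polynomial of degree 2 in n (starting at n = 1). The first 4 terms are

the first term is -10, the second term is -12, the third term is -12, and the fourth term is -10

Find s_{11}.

60

1st diffs: -2, 0, 2.
2nd diffs: 2, 2 (constant).
Newton forward-difference form: s_n = -10 + (-2)·C(n-1,1) + 2·C(n-1,2).
At n = 11: n-1 = 10, so s_{11} = -10 - 20 + 90 = 60.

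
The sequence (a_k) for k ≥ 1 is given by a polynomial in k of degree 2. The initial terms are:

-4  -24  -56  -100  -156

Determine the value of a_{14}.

-1200

1st diffs: -20, -32, -44, -56.
2nd diffs: -12, -12, -12 (constant).
Newton forward-difference form: a_k = -4 + (-20)·C(k-1,1) + (-12)·C(k-1,2).
At k = 14: k-1 = 13, so a_{14} = -4 - 260 - 936 = -1200.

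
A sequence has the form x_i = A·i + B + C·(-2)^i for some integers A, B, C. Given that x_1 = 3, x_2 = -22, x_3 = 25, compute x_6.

-266

Plug in i = 1, 2, 3: A + B - 2C = 3; 2A + B + 4C = -22; 3A + B - 8C = 25.
Subtracting the first from the second: A + 6C = -25.
Subtracting the second from the third: A - 12C = 47.
Solving: C = -4, A = -1, then B = -4.
Hence x_6 = -1·6 + (-4) + (-4)·64 = -266.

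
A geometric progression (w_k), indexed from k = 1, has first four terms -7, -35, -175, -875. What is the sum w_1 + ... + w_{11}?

-85449217

Common ratio r = 5.
w_k = (-7)·5^(k-1).
S = (-7)·(5^11 - 1)/(5 - 1) = (-7)·(48828125 - 1)/(4) = -85449217.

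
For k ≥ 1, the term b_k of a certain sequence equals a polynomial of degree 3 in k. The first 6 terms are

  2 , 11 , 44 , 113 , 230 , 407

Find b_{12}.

3401

1st diffs: 9, 33, 69, 117, 177.
2nd diffs: 24, 36, 48, 60.
3rd diffs: 12, 12, 12 (constant).
Newton forward-difference form: b_k = 2 + 9·C(k-1,1) + 24·C(k-1,2) + 12·C(k-1,3).
At k = 12: k-1 = 11, so b_{12} = 2 + 99 + 1320 + 1980 = 3401.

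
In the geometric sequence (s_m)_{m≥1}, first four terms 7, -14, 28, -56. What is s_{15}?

114688

Common ratio r = -2.
s_m = 7·(-2)^(m-1).
s_{15} = 7·(-2)^14 = 114688.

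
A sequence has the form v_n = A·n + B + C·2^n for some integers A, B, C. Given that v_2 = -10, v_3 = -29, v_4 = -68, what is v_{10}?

-5102

The three given values yield: 2A + B + 4C = -10; 3A + B + 8C = -29; 4A + B + 16C = -68.
Subtracting the first from the second: A + 4C = -19.
Subtracting the second from the third: A + 8C = -39.
Solving: C = -5, A = 1, then B = 8.
So v_n = 1·n + 8 + (-5)·2^n; at n=10 this is -5102.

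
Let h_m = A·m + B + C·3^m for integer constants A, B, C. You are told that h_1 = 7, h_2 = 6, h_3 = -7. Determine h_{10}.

-58994

At m = 1, 2, 3: A + B + 3C = 7; 2A + B + 9C = 6; 3A + B + 27C = -7.
Subtracting the first from the second: A + 6C = -1.
Subtracting the second from the third: A + 18C = -13.
Solving: C = -1, A = 5, then B = 5.
So h_m = 5·m + 5 + (-1)·3^m; at m=10 this is -58994.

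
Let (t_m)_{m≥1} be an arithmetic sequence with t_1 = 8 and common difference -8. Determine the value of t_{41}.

t_m = 8 + (m - 1)·(-8).
t_{41} = 8 + 40·(-8) = -312.

-312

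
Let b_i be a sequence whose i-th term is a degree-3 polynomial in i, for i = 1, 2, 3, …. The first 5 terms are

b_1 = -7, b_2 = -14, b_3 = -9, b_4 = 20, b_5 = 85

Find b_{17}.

1st diffs: -7, 5, 29, 65.
2nd diffs: 12, 24, 36.
3rd diffs: 12, 12 (constant).
Newton forward-difference form: b_i = -7 + (-7)·C(i-1,1) + 12·C(i-1,2) + 12·C(i-1,3).
At i = 17: i-1 = 16, so b_{17} = -7 - 112 + 1440 + 6720 = 8041.

8041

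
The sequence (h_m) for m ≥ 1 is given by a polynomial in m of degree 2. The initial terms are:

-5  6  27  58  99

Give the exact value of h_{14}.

1st diffs: 11, 21, 31, 41.
2nd diffs: 10, 10, 10 (constant).
Newton forward-difference form: h_m = -5 + 11·C(m-1,1) + 10·C(m-1,2).
At m = 14: m-1 = 13, so h_{14} = -5 + 143 + 780 = 918.

918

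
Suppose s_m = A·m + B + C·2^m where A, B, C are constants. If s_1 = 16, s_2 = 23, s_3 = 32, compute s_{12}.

The three given values yield: A + B + 2C = 16; 2A + B + 4C = 23; 3A + B + 8C = 32.
Subtracting the first from the second: A + 2C = 7.
Subtracting the second from the third: A + 4C = 9.
Solving: C = 1, A = 5, then B = 9.
Hence s_{12} = 5·12 + 9 + 1·4096 = 4165.

4165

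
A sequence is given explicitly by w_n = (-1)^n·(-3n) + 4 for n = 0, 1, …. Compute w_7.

25

(-1)^7 = -1; -3n at n=7 is -21; so w_7 = 25.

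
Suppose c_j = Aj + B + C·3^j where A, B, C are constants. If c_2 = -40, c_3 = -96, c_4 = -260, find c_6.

-2208

At j = 2, 3, 4: 2A + B + 9C = -40; 3A + B + 27C = -96; 4A + B + 81C = -260.
Subtracting the first from the second: A + 18C = -56.
Subtracting the second from the third: A + 54C = -164.
Solving: C = -3, A = -2, then B = -9.
Therefore c_6 = -12 + (-9) + (-3)·729 = -2208.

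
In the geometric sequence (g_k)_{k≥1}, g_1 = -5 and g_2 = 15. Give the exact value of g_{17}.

-215233605

Common ratio r = -3.
g_k = (-5)·(-3)^(k-1).
g_{17} = (-5)·(-3)^16 = -215233605.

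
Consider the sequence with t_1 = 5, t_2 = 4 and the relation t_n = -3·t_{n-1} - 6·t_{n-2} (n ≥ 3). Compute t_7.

1674

Compute successive terms:
t_3 = -42;  t_4 = 102;  t_5 = -54;  t_6 = -450;  t_7 = 1674.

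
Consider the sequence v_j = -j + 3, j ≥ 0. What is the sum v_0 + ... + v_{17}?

Over j = 0..17: Σj = 153.
Total = (-1)·153 + (3)·18 = -99.

-99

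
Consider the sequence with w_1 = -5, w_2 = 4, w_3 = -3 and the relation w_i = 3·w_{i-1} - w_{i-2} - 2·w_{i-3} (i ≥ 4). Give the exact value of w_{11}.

Compute successive terms:
w_4 = -3  w_5 = -14  w_6 = -33  w_7 = -79  w_8 = -176  w_9 = -383  w_{10} = -815  w_{11} = -1710.

-1710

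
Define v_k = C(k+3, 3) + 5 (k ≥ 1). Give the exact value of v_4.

40

C(7, 3) = 35, so v_4 = 40.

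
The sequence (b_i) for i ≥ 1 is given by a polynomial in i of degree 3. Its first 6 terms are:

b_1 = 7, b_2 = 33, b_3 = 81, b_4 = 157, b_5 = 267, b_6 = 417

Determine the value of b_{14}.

3777

1st diffs: 26, 48, 76, 110, 150.
2nd diffs: 22, 28, 34, 40.
3rd diffs: 6, 6, 6 (constant).
Newton forward-difference form: b_i = 7 + 26·C(i-1,1) + 22·C(i-1,2) + 6·C(i-1,3).
At i = 14: i-1 = 13, so b_{14} = 7 + 338 + 1716 + 1716 = 3777.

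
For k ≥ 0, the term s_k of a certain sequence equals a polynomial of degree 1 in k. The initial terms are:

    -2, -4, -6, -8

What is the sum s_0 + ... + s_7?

-72

1st diffs: -2, -2, -2 (constant).
So s_k = -2k - 2.
Continuing: -10, -12, -14, -16.
Summing k = 0..7 (8 terms) gives -72.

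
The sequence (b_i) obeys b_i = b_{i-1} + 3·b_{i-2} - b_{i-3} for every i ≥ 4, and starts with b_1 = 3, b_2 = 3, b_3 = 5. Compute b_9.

515

Applying the relation repeatedly:
b_4 = 11;  b_5 = 23;  b_6 = 51;  b_7 = 109;  b_8 = 239;  b_9 = 515.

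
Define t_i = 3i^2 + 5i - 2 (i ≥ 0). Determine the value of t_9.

286

t_9 = 3·9^2 + 5·9 - 2 = 286.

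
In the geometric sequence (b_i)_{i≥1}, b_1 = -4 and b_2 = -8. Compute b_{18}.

-524288

Common ratio r = 2.
b_i = (-4)·2^(i-1).
b_{18} = (-4)·2^17 = -524288.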